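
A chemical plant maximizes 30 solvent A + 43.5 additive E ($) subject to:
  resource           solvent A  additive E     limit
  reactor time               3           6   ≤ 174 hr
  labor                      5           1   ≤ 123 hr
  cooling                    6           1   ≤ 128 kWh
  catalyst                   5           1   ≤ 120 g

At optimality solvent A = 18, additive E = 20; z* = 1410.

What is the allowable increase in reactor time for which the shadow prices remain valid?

330

Binding constraints: reactor time, cooling. The basis is B = [[3,6],[6,1]] with det -33.
Per unit increase in reactor time, x* moves by d = (-0.0303, 0.1818).
The basis stays optimal until catalyst becomes binding; allowable increase = 330 hr.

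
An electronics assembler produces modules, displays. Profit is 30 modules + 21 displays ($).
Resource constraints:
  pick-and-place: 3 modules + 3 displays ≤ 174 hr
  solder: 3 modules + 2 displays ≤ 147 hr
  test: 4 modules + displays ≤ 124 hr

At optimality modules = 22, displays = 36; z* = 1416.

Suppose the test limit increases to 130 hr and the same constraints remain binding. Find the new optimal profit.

1434

At the optimum: pick-and-place uses 174 of 174 (binding); solder uses 138 of 147 (slack = 9); test uses 124 of 124 (binding).
Since solder is not tight, its dual is 0.
The binding rows give the dual system: 3·y_pick-and-place + 4·y_test = 30 and 3·y_pick-and-place + 1·y_test = 21.
This yields shadow prices y_pick-and-place = 6, y_test = 3.
Δz = y_test·Δb = 3 × (6) = 18, so new z* = 1416 + 18 = 1434.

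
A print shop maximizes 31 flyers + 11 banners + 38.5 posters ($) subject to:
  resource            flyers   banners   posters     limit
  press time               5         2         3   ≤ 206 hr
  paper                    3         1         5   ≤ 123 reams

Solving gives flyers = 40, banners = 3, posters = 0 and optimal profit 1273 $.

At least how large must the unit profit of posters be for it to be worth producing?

41

Check each constraint at x*: press time 206/206 (tight); paper 123/123 (tight).
From A_Bᵀ y = c: 5·y_press time + 3·y_paper = 31; 2·y_press time + 1·y_paper = 11.
This yields shadow prices y_press time = 2, y_paper = 7.
posters enters the basis when its profit ≥ yᵀa₃ = 2·3 + 7·5 = 41.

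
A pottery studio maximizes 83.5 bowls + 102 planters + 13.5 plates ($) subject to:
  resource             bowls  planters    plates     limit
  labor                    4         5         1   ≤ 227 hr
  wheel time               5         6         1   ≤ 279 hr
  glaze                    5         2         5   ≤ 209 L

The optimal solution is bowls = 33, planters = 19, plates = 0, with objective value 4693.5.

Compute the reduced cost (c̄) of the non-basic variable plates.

At the optimum: labor uses 227 of 227 (binding); wheel time uses 279 of 279 (binding); glaze uses 203 of 209 (slack = 6).
Since glaze is not tight, its dual is 0.
From A_Bᵀ y = c: 4·y_labor + 5·y_wheel time = 83.5; 5·y_labor + 6·y_wheel time = 102.
Solving: y_labor = 9, y_wheel time = 9.5.
Reduced cost of plates: c₃ − yᵀa₃ = 13.5 − (9·1 + 9.5·1) = 13.5 − 18.5 = -5.

-5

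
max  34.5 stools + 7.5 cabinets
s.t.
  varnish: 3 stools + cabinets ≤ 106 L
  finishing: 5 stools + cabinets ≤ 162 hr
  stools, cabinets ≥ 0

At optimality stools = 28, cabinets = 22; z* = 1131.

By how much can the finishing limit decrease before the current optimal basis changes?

Binding constraints: varnish, finishing. The basis is B = [[3,1],[5,1]] with det -2.
Per unit decrease in finishing, x* moves by d = (-0.5, 1.5).
The basis stays optimal until stools reaches 0; allowable decrease = 56 hr.

56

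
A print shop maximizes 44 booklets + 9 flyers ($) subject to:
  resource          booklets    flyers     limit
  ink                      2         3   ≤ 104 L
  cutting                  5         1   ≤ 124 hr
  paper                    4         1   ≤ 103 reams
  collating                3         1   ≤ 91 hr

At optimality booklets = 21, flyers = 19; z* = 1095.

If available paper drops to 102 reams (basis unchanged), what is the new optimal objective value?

Binding: cutting and paper. Non-binding: ink (5 unused), collating (9 unused).
Slack constraints have shadow price 0 (complementary slackness).
The binding rows give the dual system: 5·y_cutting + 4·y_paper = 44 and 1·y_cutting + 1·y_paper = 9.
This yields shadow prices y_cutting = 8, y_paper = 1.
Δz = y_paper·Δb = 1 × (-1) = -1, so new z* = 1095 − 1 = 1094.

1094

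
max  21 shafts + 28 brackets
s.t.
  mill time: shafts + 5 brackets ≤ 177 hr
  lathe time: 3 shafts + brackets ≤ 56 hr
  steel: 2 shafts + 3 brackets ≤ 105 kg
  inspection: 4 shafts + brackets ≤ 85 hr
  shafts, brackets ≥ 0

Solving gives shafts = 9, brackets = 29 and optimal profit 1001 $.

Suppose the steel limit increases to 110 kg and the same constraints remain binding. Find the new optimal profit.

1046

At the optimum: mill time uses 154 of 177 (slack = 23); lathe time uses 56 of 56 (binding); steel uses 105 of 105 (binding); inspection uses 65 of 85 (slack = 20).
By complementary slackness, y = 0 for the non-binding constraints.
The binding rows give the dual system: 3·y_lathe time + 2·y_steel = 21 and 1·y_lathe time + 3·y_steel = 28.
Solving: y_lathe time = 1, y_steel = 9.
Δz = y_steel·Δb = 9 × (5) = 45, so new z* = 1001 + 45 = 1046.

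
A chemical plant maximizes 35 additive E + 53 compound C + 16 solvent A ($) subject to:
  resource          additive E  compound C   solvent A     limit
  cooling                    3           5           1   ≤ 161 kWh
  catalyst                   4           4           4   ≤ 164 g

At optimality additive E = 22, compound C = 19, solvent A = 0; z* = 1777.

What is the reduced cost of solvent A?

-1

Check each constraint at x*: cooling 161/161 (tight); catalyst 164/164 (tight).
From A_Bᵀ y = c: 3·y_cooling + 4·y_catalyst = 35; 5·y_cooling + 4·y_catalyst = 53.
This yields shadow prices y_cooling = 9, y_catalyst = 2.
Reduced cost of solvent A: c₃ − yᵀa₃ = 16 − (9·1 + 2·4) = 16 − 17 = -1.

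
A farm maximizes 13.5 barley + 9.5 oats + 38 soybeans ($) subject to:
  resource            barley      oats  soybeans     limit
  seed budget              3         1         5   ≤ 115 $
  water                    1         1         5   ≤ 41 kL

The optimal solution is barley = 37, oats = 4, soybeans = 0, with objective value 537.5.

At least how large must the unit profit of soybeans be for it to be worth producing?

47.5

Both seed budget and water are binding at x*.
The binding rows give the dual system: 3·y_seed budget + 1·y_water = 13.5 and 1·y_seed budget + 1·y_water = 9.5.
→ y_seed budget = 2 and y_water = 7.5.
soybeans enters the basis when its profit ≥ yᵀa₃ = 2·5 + 7.5·5 = 47.5.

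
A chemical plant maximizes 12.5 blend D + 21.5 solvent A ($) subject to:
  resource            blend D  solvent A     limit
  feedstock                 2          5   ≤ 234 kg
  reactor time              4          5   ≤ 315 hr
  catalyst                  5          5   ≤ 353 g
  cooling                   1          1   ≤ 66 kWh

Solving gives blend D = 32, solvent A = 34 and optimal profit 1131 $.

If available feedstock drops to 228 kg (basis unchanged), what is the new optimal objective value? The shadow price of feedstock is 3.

1113

Δb = -6, so new z* = 1131 + (3)·(-6) = 1131 − 18 = 1113.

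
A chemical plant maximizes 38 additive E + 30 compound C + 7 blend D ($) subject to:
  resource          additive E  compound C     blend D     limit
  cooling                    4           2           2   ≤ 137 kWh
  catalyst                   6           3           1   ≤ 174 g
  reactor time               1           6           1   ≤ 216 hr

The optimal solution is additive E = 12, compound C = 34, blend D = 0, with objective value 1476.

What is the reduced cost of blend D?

-1

Binding: catalyst and reactor time. Non-binding: cooling (21 unused).
By complementary slackness, y = 0 for the non-binding constraint.
The binding rows give the dual system: 6·y_catalyst + 1·y_reactor time = 38 and 3·y_catalyst + 6·y_reactor time = 30.
→ y_catalyst = 6 and y_reactor time = 2.
Reduced cost of blend D: c₃ − yᵀa₃ = 7 − (6·1 + 2·1) = 7 − 8 = -1.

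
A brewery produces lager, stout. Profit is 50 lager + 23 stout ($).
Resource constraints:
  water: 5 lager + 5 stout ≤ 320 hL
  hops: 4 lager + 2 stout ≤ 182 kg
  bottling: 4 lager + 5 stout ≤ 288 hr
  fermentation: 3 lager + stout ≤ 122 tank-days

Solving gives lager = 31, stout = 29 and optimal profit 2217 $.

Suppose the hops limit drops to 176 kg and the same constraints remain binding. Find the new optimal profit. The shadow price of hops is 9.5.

2160

Δb = -6, so new z* = 2217 + (9.5)·(-6) = 2217 − 57 = 2160.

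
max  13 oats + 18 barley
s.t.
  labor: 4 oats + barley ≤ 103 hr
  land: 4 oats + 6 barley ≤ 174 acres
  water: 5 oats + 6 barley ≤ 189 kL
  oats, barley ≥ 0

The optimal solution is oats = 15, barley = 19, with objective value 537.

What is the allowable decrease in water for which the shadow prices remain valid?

Binding constraints: land, water. The basis is B = [[4,6],[5,6]] with det -6.
Per unit decrease in water, x* moves by d = (-1, 0.6667).
The basis stays optimal until oats reaches 0; allowable decrease = 15 kL.

15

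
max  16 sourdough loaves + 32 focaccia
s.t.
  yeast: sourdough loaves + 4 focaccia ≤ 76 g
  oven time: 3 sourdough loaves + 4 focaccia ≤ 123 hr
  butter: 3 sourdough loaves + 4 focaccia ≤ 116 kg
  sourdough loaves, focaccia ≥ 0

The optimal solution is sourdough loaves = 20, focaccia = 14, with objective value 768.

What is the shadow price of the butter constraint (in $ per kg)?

Binding: yeast and butter. Non-binding: oven time (7 unused).
Since oven time is not tight, its dual is 0.
Dual feasibility on the basic columns requires 1·y_yeast + 3·y_butter = 16, 4·y_yeast + 4·y_butter = 32.
Solving: y_yeast = 4, y_butter = 4.
Shadow price of butter = 4.

4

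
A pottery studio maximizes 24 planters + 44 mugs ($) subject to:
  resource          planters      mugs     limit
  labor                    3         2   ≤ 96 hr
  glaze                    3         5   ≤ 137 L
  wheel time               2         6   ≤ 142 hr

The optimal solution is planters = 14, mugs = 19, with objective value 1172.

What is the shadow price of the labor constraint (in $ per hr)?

0

Binding: glaze and wheel time. Non-binding: labor (16 unused).
Slack constraints have shadow price 0 (complementary slackness).
Dual feasibility on the basic columns requires 3·y_glaze + 2·y_wheel time = 24, 5·y_glaze + 6·y_wheel time = 44.
→ y_glaze = 7 and y_wheel time = 1.5.
Shadow price of labor = 0.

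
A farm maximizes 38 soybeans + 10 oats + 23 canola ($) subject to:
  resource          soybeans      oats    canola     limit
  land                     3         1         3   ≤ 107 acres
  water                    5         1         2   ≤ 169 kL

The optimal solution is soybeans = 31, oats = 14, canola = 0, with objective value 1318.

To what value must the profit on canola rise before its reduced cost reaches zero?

26

Both land and water are binding at x*.
The binding rows give the dual system: 3·y_land + 5·y_water = 38 and 1·y_land + 1·y_water = 10.
→ y_land = 6 and y_water = 4.
canola enters the basis when its profit ≥ yᵀa₃ = 6·3 + 4·2 = 26.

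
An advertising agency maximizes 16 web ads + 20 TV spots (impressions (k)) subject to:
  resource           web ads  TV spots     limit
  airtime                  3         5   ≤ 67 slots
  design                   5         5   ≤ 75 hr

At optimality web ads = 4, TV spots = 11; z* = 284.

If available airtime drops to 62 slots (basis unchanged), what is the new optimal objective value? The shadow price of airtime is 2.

Δb = -5, so new z* = 284 + (2)·(-5) = 284 − 10 = 274.

274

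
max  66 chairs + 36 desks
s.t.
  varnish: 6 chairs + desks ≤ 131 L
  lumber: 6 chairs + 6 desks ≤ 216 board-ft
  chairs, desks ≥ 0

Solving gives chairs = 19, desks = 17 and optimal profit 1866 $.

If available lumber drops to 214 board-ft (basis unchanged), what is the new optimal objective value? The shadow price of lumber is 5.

1856

Δb = -2, so new z* = 1866 + (5)·(-2) = 1866 − 10 = 1856.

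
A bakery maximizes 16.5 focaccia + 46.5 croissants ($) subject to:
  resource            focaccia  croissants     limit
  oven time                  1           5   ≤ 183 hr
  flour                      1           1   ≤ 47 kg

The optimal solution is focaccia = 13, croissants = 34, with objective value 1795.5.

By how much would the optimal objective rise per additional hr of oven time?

Check each constraint at x*: oven time 183/183 (tight); flour 47/47 (tight).
The binding rows give the dual system: 1·y_oven time + 1·y_flour = 16.5 and 5·y_oven time + 1·y_flour = 46.5.
This yields shadow prices y_oven time = 7.5, y_flour = 9.
Shadow price of oven time = 7.5.

7.5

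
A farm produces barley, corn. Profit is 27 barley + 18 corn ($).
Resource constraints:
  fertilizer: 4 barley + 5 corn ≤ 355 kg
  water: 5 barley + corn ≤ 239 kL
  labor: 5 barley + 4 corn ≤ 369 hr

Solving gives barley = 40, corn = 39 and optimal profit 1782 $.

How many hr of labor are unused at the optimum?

13

labor used = 5·40 + 4·39 = 356; slack = 369 − 356 = 13.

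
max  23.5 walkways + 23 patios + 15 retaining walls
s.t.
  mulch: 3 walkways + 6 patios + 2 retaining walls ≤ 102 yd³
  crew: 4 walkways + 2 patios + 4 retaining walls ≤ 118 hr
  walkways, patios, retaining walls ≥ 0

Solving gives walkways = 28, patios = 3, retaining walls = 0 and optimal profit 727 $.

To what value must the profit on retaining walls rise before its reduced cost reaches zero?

At the optimum: mulch uses 102 of 102 (binding); crew uses 118 of 118 (binding).
From A_Bᵀ y = c: 3·y_mulch + 4·y_crew = 23.5; 6·y_mulch + 2·y_crew = 23.
Solving: y_mulch = 2.5, y_crew = 4.
retaining walls enters the basis when its profit ≥ yᵀa₃ = 2.5·2 + 4·4 = 21.

21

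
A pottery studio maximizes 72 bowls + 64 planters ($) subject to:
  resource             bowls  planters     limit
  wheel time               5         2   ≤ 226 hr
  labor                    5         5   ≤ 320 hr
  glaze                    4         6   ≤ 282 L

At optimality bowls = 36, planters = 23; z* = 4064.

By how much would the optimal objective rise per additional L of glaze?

8

Check each constraint at x*: wheel time 226/226 (tight); labor 295/320 (slack 25); glaze 282/282 (tight).
Since labor is not tight, its dual is 0.
From A_Bᵀ y = c: 5·y_wheel time + 4·y_glaze = 72; 2·y_wheel time + 6·y_glaze = 64.
Solving: y_wheel time = 8, y_glaze = 8.
Shadow price of glaze = 8.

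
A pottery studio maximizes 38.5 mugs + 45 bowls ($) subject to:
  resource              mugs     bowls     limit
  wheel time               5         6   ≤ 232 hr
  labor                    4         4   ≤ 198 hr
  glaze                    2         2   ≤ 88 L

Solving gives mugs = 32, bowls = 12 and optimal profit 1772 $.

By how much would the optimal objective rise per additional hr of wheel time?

Binding: wheel time and glaze. Non-binding: labor (22 unused).
Slack constraints have shadow price 0 (complementary slackness).
From A_Bᵀ y = c: 5·y_wheel time + 2·y_glaze = 38.5; 6·y_wheel time + 2·y_glaze = 45.
→ y_wheel time = 6.5 and y_glaze = 3.
Shadow price of wheel time = 6.5.

6.5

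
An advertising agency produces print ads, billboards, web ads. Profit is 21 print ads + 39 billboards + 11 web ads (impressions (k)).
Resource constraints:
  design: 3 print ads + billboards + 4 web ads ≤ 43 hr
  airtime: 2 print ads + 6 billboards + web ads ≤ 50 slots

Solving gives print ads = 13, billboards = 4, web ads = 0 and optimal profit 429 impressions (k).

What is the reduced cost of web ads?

-7

At the optimum: design uses 43 of 43 (binding); airtime uses 50 of 50 (binding).
Dual feasibility on the basic columns requires 3·y_design + 2·y_airtime = 21, 1·y_design + 6·y_airtime = 39.
This yields shadow prices y_design = 3, y_airtime = 6.
Reduced cost of web ads: c₃ − yᵀa₃ = 11 − (3·4 + 6·1) = 11 − 18 = -7.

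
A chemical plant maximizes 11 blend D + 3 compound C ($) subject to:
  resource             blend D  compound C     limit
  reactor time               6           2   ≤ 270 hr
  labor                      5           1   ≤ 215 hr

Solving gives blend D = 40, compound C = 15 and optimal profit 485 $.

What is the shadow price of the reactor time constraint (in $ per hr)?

1

At the optimum: reactor time uses 270 of 270 (binding); labor uses 215 of 215 (binding).
The binding rows give the dual system: 6·y_reactor time + 5·y_labor = 11 and 2·y_reactor time + 1·y_labor = 3.
→ y_reactor time = 1 and y_labor = 1.
Shadow price of reactor time = 1.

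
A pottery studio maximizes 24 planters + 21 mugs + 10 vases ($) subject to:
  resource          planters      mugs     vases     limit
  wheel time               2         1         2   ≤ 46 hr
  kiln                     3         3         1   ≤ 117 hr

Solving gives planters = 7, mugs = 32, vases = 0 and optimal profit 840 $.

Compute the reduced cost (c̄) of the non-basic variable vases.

Check each constraint at x*: wheel time 46/46 (tight); kiln 117/117 (tight).
From A_Bᵀ y = c: 2·y_wheel time + 3·y_kiln = 24; 1·y_wheel time + 3·y_kiln = 21.
Solving: y_wheel time = 3, y_kiln = 6.
Reduced cost of vases: c₃ − yᵀa₃ = 10 − (3·2 + 6·1) = 10 − 12 = -2.

-2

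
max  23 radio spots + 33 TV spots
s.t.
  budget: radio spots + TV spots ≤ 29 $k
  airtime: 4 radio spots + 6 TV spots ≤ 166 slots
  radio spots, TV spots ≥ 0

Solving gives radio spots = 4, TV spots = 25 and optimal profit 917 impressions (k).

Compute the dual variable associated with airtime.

Check each constraint at x*: budget 29/29 (tight); airtime 166/166 (tight).
The binding rows give the dual system: 1·y_budget + 4·y_airtime = 23 and 1·y_budget + 6·y_airtime = 33.
Solving: y_budget = 3, y_airtime = 5.
Shadow price of airtime = 5.

5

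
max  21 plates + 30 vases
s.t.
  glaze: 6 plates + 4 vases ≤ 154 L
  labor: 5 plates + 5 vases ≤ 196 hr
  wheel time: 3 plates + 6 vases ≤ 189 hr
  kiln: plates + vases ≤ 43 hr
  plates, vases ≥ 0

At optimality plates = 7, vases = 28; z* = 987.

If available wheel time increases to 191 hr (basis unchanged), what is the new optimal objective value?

995

Check each constraint at x*: glaze 154/154 (tight); labor 175/196 (slack 21); wheel time 189/189 (tight); kiln 35/43 (slack 8).
By complementary slackness, y = 0 for the non-binding constraints.
The binding rows give the dual system: 6·y_glaze + 3·y_wheel time = 21 and 4·y_glaze + 6·y_wheel time = 30.
Solving: y_glaze = 1.5, y_wheel time = 4.
Δz = y_wheel time·Δb = 4 × (2) = 8, so new z* = 987 + 8 = 995.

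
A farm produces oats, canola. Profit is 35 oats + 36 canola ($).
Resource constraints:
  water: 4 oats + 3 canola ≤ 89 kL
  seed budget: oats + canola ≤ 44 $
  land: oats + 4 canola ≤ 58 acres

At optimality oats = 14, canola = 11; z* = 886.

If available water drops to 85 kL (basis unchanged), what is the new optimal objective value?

At the optimum: water uses 89 of 89 (binding); seed budget uses 25 of 44 (slack = 19); land uses 58 of 58 (binding).
By complementary slackness, y = 0 for the non-binding constraint.
The binding rows give the dual system: 4·y_water + 1·y_land = 35 and 3·y_water + 4·y_land = 36.
This yields shadow prices y_water = 8, y_land = 3.
Δz = y_water·Δb = 8 × (-4) = -32, so new z* = 886 − 32 = 854.

854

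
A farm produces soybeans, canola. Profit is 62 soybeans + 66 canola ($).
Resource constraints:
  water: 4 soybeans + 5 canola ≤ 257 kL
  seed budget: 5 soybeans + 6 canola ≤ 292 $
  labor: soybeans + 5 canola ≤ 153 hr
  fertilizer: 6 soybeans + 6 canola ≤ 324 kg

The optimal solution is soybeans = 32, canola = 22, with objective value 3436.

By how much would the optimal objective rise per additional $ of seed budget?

At the optimum: water uses 238 of 257 (slack = 19); seed budget uses 292 of 292 (binding); labor uses 142 of 153 (slack = 11); fertilizer uses 324 of 324 (binding).
Slack constraints have shadow price 0 (complementary slackness).
From A_Bᵀ y = c: 5·y_seed budget + 6·y_fertilizer = 62; 6·y_seed budget + 6·y_fertilizer = 66.
This yields shadow prices y_seed budget = 4, y_fertilizer = 7.
Shadow price of seed budget = 4.

4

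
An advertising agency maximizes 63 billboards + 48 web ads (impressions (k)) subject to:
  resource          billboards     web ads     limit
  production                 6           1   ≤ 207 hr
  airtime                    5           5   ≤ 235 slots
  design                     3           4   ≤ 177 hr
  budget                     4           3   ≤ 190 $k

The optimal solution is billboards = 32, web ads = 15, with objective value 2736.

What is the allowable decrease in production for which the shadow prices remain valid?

105

Binding constraints: production, airtime. The basis is B = [[6,1],[5,5]] with det 25.
Per unit decrease in production, x* moves by d = (-0.2, 0.2).
The basis stays optimal until design becomes binding; allowable decrease = 105 hr.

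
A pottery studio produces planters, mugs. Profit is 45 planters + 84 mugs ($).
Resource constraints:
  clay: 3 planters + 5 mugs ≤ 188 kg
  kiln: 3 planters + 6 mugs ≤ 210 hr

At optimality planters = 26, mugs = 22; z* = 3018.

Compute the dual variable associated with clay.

6

Check each constraint at x*: clay 188/188 (tight); kiln 210/210 (tight).
The binding rows give the dual system: 3·y_clay + 3·y_kiln = 45 and 5·y_clay + 6·y_kiln = 84.
This yields shadow prices y_clay = 6, y_kiln = 9.
Shadow price of clay = 6.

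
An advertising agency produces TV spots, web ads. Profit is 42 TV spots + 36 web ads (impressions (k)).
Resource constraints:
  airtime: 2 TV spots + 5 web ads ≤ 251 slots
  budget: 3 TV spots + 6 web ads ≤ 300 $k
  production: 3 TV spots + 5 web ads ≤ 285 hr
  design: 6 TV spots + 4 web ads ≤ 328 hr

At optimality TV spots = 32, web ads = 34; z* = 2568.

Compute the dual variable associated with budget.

At the optimum: airtime uses 234 of 251 (slack = 17); budget uses 300 of 300 (binding); production uses 266 of 285 (slack = 19); design uses 328 of 328 (binding).
Slack constraints have shadow price 0 (complementary slackness).
From A_Bᵀ y = c: 3·y_budget + 6·y_design = 42; 6·y_budget + 4·y_design = 36.
This yields shadow prices y_budget = 2, y_design = 6.
Shadow price of budget = 2.

2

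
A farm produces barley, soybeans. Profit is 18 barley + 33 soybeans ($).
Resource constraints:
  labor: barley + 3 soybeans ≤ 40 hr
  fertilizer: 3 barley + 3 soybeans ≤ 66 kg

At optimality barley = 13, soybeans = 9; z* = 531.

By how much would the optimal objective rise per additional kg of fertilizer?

Check each constraint at x*: labor 40/40 (tight); fertilizer 66/66 (tight).
The binding rows give the dual system: 1·y_labor + 3·y_fertilizer = 18 and 3·y_labor + 3·y_fertilizer = 33.
Solving: y_labor = 7.5, y_fertilizer = 3.5.
Shadow price of fertilizer = 3.5.

3.5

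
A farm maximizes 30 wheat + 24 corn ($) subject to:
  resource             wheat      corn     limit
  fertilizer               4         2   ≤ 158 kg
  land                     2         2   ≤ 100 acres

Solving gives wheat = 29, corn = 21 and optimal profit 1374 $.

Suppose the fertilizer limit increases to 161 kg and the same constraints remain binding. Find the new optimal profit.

1383

Both fertilizer and land are binding at x*.
From A_Bᵀ y = c: 4·y_fertilizer + 2·y_land = 30; 2·y_fertilizer + 2·y_land = 24.
Solving: y_fertilizer = 3, y_land = 9.
Δz = y_fertilizer·Δb = 3 × (3) = 9, so new z* = 1374 + 9 = 1383.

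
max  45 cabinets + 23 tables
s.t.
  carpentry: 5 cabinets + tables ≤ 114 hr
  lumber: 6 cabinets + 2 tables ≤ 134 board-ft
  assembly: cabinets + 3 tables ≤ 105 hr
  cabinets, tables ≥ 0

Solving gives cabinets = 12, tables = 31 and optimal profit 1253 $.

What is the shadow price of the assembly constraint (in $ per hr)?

3

Binding: lumber and assembly. Non-binding: carpentry (23 unused).
By complementary slackness, y = 0 for the non-binding constraint.
Dual feasibility on the basic columns requires 6·y_lumber + 1·y_assembly = 45, 2·y_lumber + 3·y_assembly = 23.
This yields shadow prices y_lumber = 7, y_assembly = 3.
Shadow price of assembly = 3.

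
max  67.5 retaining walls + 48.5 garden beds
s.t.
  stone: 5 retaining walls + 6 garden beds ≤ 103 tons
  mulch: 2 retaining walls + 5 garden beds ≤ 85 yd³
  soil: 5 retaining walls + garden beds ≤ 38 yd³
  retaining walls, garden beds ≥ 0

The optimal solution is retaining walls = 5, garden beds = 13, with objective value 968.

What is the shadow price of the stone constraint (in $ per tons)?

7

Check each constraint at x*: stone 103/103 (tight); mulch 75/85 (slack 10); soil 38/38 (tight).
By complementary slackness, y = 0 for the non-binding constraint.
From A_Bᵀ y = c: 5·y_stone + 5·y_soil = 67.5; 6·y_stone + 1·y_soil = 48.5.
This yields shadow prices y_stone = 7, y_soil = 6.5.
Shadow price of stone = 7.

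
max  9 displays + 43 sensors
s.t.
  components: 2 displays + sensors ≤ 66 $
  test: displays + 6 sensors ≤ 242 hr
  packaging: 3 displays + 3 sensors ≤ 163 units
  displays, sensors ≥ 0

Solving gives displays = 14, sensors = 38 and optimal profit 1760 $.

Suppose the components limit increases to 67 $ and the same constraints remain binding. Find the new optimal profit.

1761

Binding: components and test. Non-binding: packaging (7 unused).
Since packaging is not tight, its dual is 0.
From A_Bᵀ y = c: 2·y_components + 1·y_test = 9; 1·y_components + 6·y_test = 43.
→ y_components = 1 and y_test = 7.
Δz = y_components·Δb = 1 × (1) = 1, so new z* = 1760 + 1 = 1761.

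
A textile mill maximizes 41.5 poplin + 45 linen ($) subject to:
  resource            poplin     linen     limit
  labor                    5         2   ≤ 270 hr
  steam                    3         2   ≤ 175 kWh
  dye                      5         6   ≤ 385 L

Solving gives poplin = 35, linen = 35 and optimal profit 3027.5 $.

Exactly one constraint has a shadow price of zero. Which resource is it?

labor: 245/270 (slack 25)
steam: 175/175 (binding)
dye: 385/385 (binding)
By complementary slackness, a constraint with positive slack has shadow price 0 → labor.

labor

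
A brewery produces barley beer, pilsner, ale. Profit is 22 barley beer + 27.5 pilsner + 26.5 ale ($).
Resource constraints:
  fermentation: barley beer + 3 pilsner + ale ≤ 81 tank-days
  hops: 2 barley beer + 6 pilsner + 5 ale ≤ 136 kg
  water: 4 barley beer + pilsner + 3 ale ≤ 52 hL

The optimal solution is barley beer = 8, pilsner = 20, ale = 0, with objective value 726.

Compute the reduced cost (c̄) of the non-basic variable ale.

-4

Binding: hops and water. Non-binding: fermentation (13 unused).
Since fermentation is not tight, its dual is 0.
The binding rows give the dual system: 2·y_hops + 4·y_water = 22 and 6·y_hops + 1·y_water = 27.5.
This yields shadow prices y_hops = 4, y_water = 3.5.
Reduced cost of ale: c₃ − yᵀa₃ = 26.5 − (4·5 + 3.5·3) = 26.5 − 30.5 = -4.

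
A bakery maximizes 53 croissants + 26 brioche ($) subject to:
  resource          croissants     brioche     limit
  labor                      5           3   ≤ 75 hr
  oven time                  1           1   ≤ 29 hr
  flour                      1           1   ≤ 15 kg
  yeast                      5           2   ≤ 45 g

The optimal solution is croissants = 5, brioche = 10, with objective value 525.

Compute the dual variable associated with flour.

8

Check each constraint at x*: labor 55/75 (slack 20); oven time 15/29 (slack 14); flour 15/15 (tight); yeast 45/45 (tight).
By complementary slackness, y = 0 for the non-binding constraints.
The binding rows give the dual system: 1·y_flour + 5·y_yeast = 53 and 1·y_flour + 2·y_yeast = 26.
→ y_flour = 8 and y_yeast = 9.
Shadow price of flour = 8.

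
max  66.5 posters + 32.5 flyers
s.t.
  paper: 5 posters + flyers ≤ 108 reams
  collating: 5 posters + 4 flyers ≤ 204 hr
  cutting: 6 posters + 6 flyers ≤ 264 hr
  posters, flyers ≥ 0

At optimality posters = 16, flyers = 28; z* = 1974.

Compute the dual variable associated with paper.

Check each constraint at x*: paper 108/108 (tight); collating 192/204 (slack 12); cutting 264/264 (tight).
By complementary slackness, y = 0 for the non-binding constraint.
From A_Bᵀ y = c: 5·y_paper + 6·y_cutting = 66.5; 1·y_paper + 6·y_cutting = 32.5.
Solving: y_paper = 8.5, y_cutting = 4.
Shadow price of paper = 8.5.

8.5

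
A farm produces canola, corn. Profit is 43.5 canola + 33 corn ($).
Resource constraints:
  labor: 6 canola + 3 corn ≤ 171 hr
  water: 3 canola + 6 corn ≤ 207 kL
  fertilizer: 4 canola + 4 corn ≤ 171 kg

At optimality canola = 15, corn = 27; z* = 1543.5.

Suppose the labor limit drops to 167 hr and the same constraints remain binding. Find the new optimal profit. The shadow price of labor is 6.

Δb = -4, so new z* = 1543.5 + (6)·(-4) = 1543.5 − 24 = 1519.5.

1519.5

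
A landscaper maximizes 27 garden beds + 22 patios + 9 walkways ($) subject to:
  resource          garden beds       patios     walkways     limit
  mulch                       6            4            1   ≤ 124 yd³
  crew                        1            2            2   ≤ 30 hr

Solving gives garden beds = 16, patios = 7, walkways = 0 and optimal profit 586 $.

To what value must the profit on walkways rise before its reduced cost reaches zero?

10

Both mulch and crew are binding at x*.
The binding rows give the dual system: 6·y_mulch + 1·y_crew = 27 and 4·y_mulch + 2·y_crew = 22.
This yields shadow prices y_mulch = 4, y_crew = 3.
walkways enters the basis when its profit ≥ yᵀa₃ = 4·1 + 3·2 = 10.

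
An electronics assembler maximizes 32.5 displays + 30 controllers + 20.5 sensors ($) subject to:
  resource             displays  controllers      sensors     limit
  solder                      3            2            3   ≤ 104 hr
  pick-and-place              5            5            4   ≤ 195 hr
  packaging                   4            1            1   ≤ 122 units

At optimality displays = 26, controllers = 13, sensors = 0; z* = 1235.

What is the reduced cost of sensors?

-7

Binding: solder and pick-and-place. Non-binding: packaging (5 unused).
Slack constraints have shadow price 0 (complementary slackness).
From A_Bᵀ y = c: 3·y_solder + 5·y_pick-and-place = 32.5; 2·y_solder + 5·y_pick-and-place = 30.
This yields shadow prices y_solder = 2.5, y_pick-and-place = 5.
Reduced cost of sensors: c₃ − yᵀa₃ = 20.5 − (2.5·3 + 5·4) = 20.5 − 27.5 = -7.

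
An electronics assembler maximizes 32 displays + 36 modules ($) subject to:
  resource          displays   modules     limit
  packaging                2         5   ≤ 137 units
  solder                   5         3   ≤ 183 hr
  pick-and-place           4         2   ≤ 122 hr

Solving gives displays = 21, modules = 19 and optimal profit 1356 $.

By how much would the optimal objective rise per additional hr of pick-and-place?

5.5

Binding: packaging and pick-and-place. Non-binding: solder (21 unused).
Since solder is not tight, its dual is 0.
The binding rows give the dual system: 2·y_packaging + 4·y_pick-and-place = 32 and 5·y_packaging + 2·y_pick-and-place = 36.
→ y_packaging = 5 and y_pick-and-place = 5.5.
Shadow price of pick-and-place = 5.5.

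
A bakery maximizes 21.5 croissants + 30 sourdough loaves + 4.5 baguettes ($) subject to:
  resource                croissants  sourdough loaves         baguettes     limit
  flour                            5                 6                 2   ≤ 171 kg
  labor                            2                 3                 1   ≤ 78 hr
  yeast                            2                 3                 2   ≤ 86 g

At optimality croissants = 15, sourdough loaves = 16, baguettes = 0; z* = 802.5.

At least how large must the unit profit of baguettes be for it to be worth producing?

10

At the optimum: flour uses 171 of 171 (binding); labor uses 78 of 78 (binding); yeast uses 78 of 86 (slack = 8).
By complementary slackness, y = 0 for the non-binding constraint.
Dual feasibility on the basic columns requires 5·y_flour + 2·y_labor = 21.5, 6·y_flour + 3·y_labor = 30.
This yields shadow prices y_flour = 1.5, y_labor = 7.
baguettes enters the basis when its profit ≥ yᵀa₃ = 1.5·2 + 7·1 = 10.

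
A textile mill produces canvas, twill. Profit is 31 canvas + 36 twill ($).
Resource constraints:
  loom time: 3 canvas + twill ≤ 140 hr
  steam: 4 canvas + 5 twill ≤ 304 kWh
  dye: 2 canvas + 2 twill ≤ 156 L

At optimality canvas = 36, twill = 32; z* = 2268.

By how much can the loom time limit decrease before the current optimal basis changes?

79.2

Binding constraints: loom time, steam. The basis is B = [[3,1],[4,5]] with det 11.
Per unit decrease in loom time, x* moves by d = (-0.4545, 0.3636).
The basis stays optimal until canvas reaches 0; allowable decrease = 79.2 hr.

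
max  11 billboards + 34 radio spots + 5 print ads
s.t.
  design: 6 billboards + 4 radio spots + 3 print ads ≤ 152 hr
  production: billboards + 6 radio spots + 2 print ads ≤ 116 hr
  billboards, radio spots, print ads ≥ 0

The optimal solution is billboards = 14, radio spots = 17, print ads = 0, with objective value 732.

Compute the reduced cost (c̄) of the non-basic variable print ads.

-8

At the optimum: design uses 152 of 152 (binding); production uses 116 of 116 (binding).
The binding rows give the dual system: 6·y_design + 1·y_production = 11 and 4·y_design + 6·y_production = 34.
→ y_design = 1 and y_production = 5.
Reduced cost of print ads: c₃ − yᵀa₃ = 5 − (1·3 + 5·2) = 5 − 13 = -8.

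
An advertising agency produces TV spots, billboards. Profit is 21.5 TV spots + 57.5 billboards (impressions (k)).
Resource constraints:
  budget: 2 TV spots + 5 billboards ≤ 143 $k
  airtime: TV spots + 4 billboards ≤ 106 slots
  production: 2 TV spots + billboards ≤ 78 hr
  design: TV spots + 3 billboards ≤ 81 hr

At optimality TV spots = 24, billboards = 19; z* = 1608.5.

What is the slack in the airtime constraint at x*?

6

airtime used = 1·24 + 4·19 = 100; slack = 106 − 100 = 6.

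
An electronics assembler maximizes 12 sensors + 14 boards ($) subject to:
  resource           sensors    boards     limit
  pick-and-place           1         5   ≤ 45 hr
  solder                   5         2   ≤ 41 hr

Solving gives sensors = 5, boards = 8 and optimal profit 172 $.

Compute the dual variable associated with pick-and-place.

2

At the optimum: pick-and-place uses 45 of 45 (binding); solder uses 41 of 41 (binding).
From A_Bᵀ y = c: 1·y_pick-and-place + 5·y_solder = 12; 5·y_pick-and-place + 2·y_solder = 14.
Solving: y_pick-and-place = 2, y_solder = 2.
Shadow price of pick-and-place = 2.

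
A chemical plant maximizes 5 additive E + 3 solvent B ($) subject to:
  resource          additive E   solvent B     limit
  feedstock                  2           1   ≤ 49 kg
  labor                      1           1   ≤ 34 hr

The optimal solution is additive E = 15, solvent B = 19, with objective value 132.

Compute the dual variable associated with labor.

1

Check each constraint at x*: feedstock 49/49 (tight); labor 34/34 (tight).
Dual feasibility on the basic columns requires 2·y_feedstock + 1·y_labor = 5, 1·y_feedstock + 1·y_labor = 3.
Solving: y_feedstock = 2, y_labor = 1.
Shadow price of labor = 1.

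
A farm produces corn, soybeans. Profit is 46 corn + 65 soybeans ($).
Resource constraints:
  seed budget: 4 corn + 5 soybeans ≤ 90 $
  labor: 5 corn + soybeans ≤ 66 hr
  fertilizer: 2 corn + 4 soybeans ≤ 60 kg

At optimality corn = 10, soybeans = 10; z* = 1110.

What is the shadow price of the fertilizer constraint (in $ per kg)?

Check each constraint at x*: seed budget 90/90 (tight); labor 60/66 (slack 6); fertilizer 60/60 (tight).
Since labor is not tight, its dual is 0.
Dual feasibility on the basic columns requires 4·y_seed budget + 2·y_fertilizer = 46, 5·y_seed budget + 4·y_fertilizer = 65.
Solving: y_seed budget = 9, y_fertilizer = 5.
Shadow price of fertilizer = 5.

5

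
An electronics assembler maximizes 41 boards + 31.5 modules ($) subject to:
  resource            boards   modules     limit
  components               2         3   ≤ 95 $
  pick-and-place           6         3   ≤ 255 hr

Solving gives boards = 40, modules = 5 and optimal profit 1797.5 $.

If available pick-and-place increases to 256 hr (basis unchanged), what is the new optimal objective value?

1802.5

At the optimum: components uses 95 of 95 (binding); pick-and-place uses 255 of 255 (binding).
From A_Bᵀ y = c: 2·y_components + 6·y_pick-and-place = 41; 3·y_components + 3·y_pick-and-place = 31.5.
Solving: y_components = 5.5, y_pick-and-place = 5.
Δz = y_pick-and-place·Δb = 5 × (1) = 5, so new z* = 1797.5 + 5 = 1802.5.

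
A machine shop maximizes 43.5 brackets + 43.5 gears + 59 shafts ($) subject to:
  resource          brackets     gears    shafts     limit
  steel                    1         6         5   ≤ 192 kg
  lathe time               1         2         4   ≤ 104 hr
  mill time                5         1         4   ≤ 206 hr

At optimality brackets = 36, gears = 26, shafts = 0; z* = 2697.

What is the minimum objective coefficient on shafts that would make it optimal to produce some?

Check each constraint at x*: steel 192/192 (tight); lathe time 88/104 (slack 16); mill time 206/206 (tight).
Since lathe time is not tight, its dual is 0.
The binding rows give the dual system: 1·y_steel + 5·y_mill time = 43.5 and 6·y_steel + 1·y_mill time = 43.5.
This yields shadow prices y_steel = 6, y_mill time = 7.5.
shafts enters the basis when its profit ≥ yᵀa₃ = 6·5 + 7.5·4 = 60.

60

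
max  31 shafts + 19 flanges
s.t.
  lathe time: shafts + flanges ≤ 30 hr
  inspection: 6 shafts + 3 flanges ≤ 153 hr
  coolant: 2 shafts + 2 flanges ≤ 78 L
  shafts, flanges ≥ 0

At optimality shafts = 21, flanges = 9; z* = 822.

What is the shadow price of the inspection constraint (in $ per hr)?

4

Binding: lathe time and inspection. Non-binding: coolant (18 unused).
Since coolant is not tight, its dual is 0.
The binding rows give the dual system: 1·y_lathe time + 6·y_inspection = 31 and 1·y_lathe time + 3·y_inspection = 19.
→ y_lathe time = 7 and y_inspection = 4.
Shadow price of inspection = 4.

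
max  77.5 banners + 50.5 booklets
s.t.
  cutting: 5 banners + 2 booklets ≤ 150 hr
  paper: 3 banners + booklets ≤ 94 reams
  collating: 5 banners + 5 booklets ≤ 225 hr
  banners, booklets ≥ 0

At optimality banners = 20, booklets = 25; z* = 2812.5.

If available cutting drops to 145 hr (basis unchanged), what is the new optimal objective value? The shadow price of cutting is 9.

2767.5

Δb = -5, so new z* = 2812.5 + (9)·(-5) = 2812.5 − 45 = 2767.5.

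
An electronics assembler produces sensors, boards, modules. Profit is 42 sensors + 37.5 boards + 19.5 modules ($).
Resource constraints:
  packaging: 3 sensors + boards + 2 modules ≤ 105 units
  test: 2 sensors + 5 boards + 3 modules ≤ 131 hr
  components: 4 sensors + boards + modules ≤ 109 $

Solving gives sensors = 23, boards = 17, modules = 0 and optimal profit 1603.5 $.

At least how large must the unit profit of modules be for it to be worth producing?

25.5

Binding: test and components. Non-binding: packaging (19 unused).
By complementary slackness, y = 0 for the non-binding constraint.
Dual feasibility on the basic columns requires 2·y_test + 4·y_components = 42, 5·y_test + 1·y_components = 37.5.
Solving: y_test = 6, y_components = 7.5.
modules enters the basis when its profit ≥ yᵀa₃ = 6·3 + 7.5·1 = 25.5.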